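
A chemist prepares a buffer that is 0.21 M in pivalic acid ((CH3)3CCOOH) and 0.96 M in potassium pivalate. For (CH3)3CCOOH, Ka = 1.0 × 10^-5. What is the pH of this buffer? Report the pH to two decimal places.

pKa = −log(1.0 × 10^-5) = 5.000
Using pH = pKa + log([base]/[acid]) with [base]/[acid] = 0.96/0.21:
pH = 5.000 + (+0.660) = 5.66

pH = 5.66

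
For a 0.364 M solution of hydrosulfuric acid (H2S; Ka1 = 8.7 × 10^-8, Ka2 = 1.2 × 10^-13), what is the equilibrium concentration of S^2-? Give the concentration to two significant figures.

1.2 × 10^-13 M

First ionization gives [H+] ≈ [HS-] = 1.78 × 10^-4 M.
Second step: Ka2 = [H+][S^2-]/[HS-] ≈ [S^2-] (since [H+] ≈ [HS-]).
So [S^2-] ≈ Ka2.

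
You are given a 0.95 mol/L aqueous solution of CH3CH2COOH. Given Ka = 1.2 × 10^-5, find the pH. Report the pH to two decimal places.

pH = 2.47

CH3CH2COOH ⇌ CH3CH2COO- + H+
Let x = [H+] at equilibrium. Ka = x²/(0.95 − x).
Assume x ≪ 0.95: x ≈ √(1.2 × 10^-5 × 0.95) = 3.38 × 10^-3 M
Check: 0.36% ionized — well under 5%, approximation valid.
pH = −log(3.38 × 10^-3) = 2.47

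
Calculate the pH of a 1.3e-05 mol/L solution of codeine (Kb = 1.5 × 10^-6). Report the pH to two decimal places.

C18H21NO3 + H2O ⇌ C18H22NO3+ + OH-
Let x = [OH-] at equilibrium. Kb = x²/(1.3e-05 − x).
x is not negligible relative to C₀; solve x² + 1.5e-06·x − 1.95e-11 = 0.
x = [−1.5e-06 + √(1.5e-06² + 7.8e-11)]/2 = 3.73 × 10^-6 M
pOH = −log(3.73 × 10^-6) = 5.43; pH = 14.00 − 5.43 = 8.57

pH = 8.57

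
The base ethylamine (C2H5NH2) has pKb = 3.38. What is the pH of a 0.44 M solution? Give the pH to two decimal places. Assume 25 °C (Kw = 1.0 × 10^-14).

C2H5NH2 + H2O ⇌ C2H5NH3+ + OH-
Kb = 10^(−3.38) = 4.17 × 10^-4
Kb = x²/(0.44 − x) = 4.17 × 10^-4
Neglecting x in the denominator: x = √(4.17 × 10^-4 × 0.44) = 1.35 × 10^-2 M
(x/C₀ = 3.1% < 5%, so the approximation holds.)
pOH = −log(1.35 × 10^-2) = 1.87; pH = 14.00 − 1.87 = 12.13

pH = 12.13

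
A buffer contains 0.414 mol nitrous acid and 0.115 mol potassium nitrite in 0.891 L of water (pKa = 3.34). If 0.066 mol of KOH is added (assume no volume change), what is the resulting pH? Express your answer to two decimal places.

After neutralization: n(HNO2) = 0.348 mol, n(NO2-) = 0.181 mol.
Henderson–Hasselbalch with mole ratio 0.181/0.348: pH = 3.34 + (-0.284)

pH = 3.06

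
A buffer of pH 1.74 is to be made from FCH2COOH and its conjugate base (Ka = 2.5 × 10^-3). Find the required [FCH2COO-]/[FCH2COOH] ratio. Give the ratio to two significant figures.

pKa = -log(2.5 × 10^-3) = 2.602
pH = pKa + log(r) ⇒ log(r) = 1.74 − 2.602 = -0.862
r = [FCH2COO-]/[FCH2COOH] = 10^(-0.862) = 0.137

ratio = 0.14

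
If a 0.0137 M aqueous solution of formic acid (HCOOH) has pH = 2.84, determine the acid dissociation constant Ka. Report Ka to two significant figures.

Ka = 1.7 × 10^-4

[H+] = 10^(-2.84) = 1.45 × 10^-3 M
At equilibrium [HA] = 0.0137 − 1.45 × 10^-3 = 1.23 × 10^-2 M
Ka = [H+][A-]/[HA] = (1.45 × 10^-3)² / 1.23 × 10^-2 = 1.7 × 10^-4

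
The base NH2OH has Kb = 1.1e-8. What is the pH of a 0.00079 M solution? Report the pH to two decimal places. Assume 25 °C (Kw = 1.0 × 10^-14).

NH2OH + H2O ⇌ NH3OH+ + OH-
Kb = [OH-]²/(0.00079 − [OH-]) = 1.1 × 10^-8
Neglecting [OH-] in the denominator: [OH-] = √(1.1 × 10^-8 × 0.00079) = 2.95 × 10^-6 M
([OH-]/C₀ = 0.37% < 5%, so the approximation holds.)
pOH = −log(2.95 × 10^-6) = 5.53; pH = 14.00 − 5.53 = 8.47

pH = 8.47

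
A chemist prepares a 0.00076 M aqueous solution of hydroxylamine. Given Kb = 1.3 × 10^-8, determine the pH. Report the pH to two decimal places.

pH = 8.50

NH2OH + H2O ⇌ NH3OH+ + OH-
Let x = [OH-] at equilibrium. Kb = x²/(0.00076 − x).
Assume x ≪ 0.00076: x ≈ √(1.3 × 10^-8 × 0.00076) = 3.14 × 10^-6 M
(x/C₀ = 0.41% < 5%, so the approximation holds.)
pOH = −log(3.14 × 10^-6) = 5.50; pH = 14.00 − 5.50 = 8.50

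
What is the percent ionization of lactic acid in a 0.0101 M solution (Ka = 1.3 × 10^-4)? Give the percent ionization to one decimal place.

CH3CH(OH)COOH ⇌ CH3CH(OH)COO- + H+; let x = [H+] at equilibrium.
Solve x² + 0.00013x − 1.31e-06 = 0 → x = 1.08 × 10^-3 M
Fraction ionized = 1.08 × 10^-3 / 0.0101 = 0.1069 → 10.7%

10.7%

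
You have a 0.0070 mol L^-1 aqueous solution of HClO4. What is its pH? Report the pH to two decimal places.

HClO4 is a strong acid and dissociates completely, so [H+] = 0.0070 M.
pH = -log(0.007) = 2.15

pH = 2.15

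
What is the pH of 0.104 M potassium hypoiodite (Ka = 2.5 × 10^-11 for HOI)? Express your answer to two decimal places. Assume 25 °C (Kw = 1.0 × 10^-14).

OI- is the conjugate base of the weak acid HOI.
Kb = Kw/Ka = 1.0×10^-14 / 2.5 × 10^-11 = 4.00 × 10^-4
From the ICE table, Kb = [OH-]²/(0.104 − [OH-]) = 4.00 × 10^-4.
Here C₀/Kb ≈ 260, so the small-[OH-] approximation fails. Use the quadratic:
[OH-] = [−0.0004 + √(0.0004² + 0.000166)]/2 = 6.25 × 10^-3 M
pOH = −log(6.25 × 10^-3) = 2.20; pH = 14.00 − 2.20 = 11.80

pH = 11.80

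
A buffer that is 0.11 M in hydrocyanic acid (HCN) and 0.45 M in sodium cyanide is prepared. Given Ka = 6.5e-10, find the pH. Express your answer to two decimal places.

pH = 9.80

pKa = −log(6.5 × 10^-10) = 9.187
Using pH = pKa + log([base]/[acid]) with [base]/[acid] = 0.45/0.11:
pH = 9.187 + (+0.612) = 9.80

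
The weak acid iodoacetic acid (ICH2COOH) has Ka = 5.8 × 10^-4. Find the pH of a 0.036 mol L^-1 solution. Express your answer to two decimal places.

pH = 2.37

ICH2COOH ⇌ ICH2COO- + H+
From the ICE table, Ka = [H+]²/(0.036 − [H+]) = 5.8 × 10^-4.
Here C₀/Ka ≈ 62.1, so the small-[H+] approximation fails. Use the quadratic:
[H+] = (−Ka + √(Ka² + 4·Ka·C₀))/2 = 4.29 × 10^-3 M
pH = −log(4.29 × 10^-3) = 2.37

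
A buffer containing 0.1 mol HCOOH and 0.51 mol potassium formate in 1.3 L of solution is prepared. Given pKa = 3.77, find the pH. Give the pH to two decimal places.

pH = 4.48

pH = pKa + log([A⁻]/[HA]) = 3.77 + log(0.51/0.1)
pH = 3.77 + (+0.708) = 4.48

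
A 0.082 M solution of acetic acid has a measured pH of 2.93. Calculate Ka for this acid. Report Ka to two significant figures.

Ka = 1.7 × 10^-5

[H+] = 10^(-2.93) = 1.17 × 10^-3 M
At equilibrium [HA] = 0.082 − 1.17 × 10^-3 = 8.08 × 10^-2 M
Ka = [H+][A-]/[HA] = (1.17 × 10^-3)² / 8.08 × 10^-2 = 1.7 × 10^-5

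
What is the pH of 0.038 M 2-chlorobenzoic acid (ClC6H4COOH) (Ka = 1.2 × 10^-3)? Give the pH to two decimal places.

pH = 2.21

ClC6H4COOH ⇌ ClC6H4COO- + H+
Ka = [H+]²/(0.038 − [H+]) = 1.2 × 10^-3
[H+] is not negligible relative to C₀; solve [H+]² + 0.0012·[H+] − 4.56e-05 = 0.
[H+] = [−0.0012 + √(0.0012² + 0.000182)]/2 = 6.18 × 10^-3 M
pH = −log[H+] = −log(6.18 × 10^-3) = 2.21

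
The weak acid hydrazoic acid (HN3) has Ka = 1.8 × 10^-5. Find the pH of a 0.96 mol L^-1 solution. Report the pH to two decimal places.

HN3 ⇌ N3- + H+
Ka = x²/(0.96 − x) = 1.8 × 10^-5
Assume x ≪ 0.96: x ≈ √(1.8 × 10^-5 × 0.96) = 4.16 × 10^-3 M
pH = −log(4.16 × 10^-3) = 2.38

pH = 2.38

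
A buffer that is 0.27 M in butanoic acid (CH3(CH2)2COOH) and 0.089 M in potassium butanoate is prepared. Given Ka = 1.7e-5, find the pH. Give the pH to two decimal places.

pH = 4.29

pKa = −log(1.7 × 10^-5) = 4.770
Henderson–Hasselbalch: pH = pKa + log([CH3(CH2)2COO-]/[CH3(CH2)2COOH]) = 4.770 + log(0.089/0.27)
pH = 4.770 + (-0.482) = 4.29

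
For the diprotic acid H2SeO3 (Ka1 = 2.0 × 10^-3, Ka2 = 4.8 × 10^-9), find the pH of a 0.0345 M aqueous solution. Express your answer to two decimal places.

Since Ka1 ≫ Ka2, the first ionization dominates [H+].
Ka1 = x²/(0.0345 − x) = 2.0 × 10^-3
Solving the quadratic: x = (−Ka1 + √(Ka1² + 4·Ka1·C₀))/2 = 7.37 × 10^-3 M
pH = −log(7.37 × 10^-3) = 2.13

pH = 2.13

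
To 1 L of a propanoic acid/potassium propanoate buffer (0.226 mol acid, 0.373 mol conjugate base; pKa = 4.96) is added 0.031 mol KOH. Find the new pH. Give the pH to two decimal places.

OH- converts CH3CH2COOH to CH3CH2COO-: CH3CH2COOH → 0.195 mol, CH3CH2COO- → 0.404 mol.
Henderson–Hasselbalch with mole ratio 0.404/0.195: pH = 4.96 + (+0.316)

pH = 5.28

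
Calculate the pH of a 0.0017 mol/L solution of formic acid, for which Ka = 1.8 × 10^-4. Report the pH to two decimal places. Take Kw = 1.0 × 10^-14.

pH = 3.33

HCOOH ⇌ HCOO- + H+
Ka = [H+]²/(0.0017 − [H+]) = 1.8 × 10^-4
[H+] is not negligible relative to C₀; solve [H+]² + 0.00018·[H+] − 3.06e-07 = 0.
[H+] = (−Ka + √(Ka² + 4·Ka·C₀))/2 = 4.70 × 10^-4 M
pH = −log(4.70 × 10^-4) = 3.33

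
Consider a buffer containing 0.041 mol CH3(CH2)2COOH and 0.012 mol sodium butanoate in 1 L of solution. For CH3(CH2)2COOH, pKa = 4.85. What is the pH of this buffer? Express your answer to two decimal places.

Using pH = pKa + log([base]/[acid]) with [base]/[acid] = 0.012/0.041:
pH = 4.85 + (-0.534) = 4.32

pH = 4.32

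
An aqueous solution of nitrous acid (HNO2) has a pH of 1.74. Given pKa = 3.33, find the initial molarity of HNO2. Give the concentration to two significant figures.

[H+] = 10^(-1.74) = 1.82 × 10^-2 M = x
Ka = 10^(−3.33) = 4.68 × 10^-4
Ka = x²/(C₀ − x) ⇒ C₀ = x + x²/Ka
C₀ = 1.82 × 10^-2 + (1.82 × 10^-2)²/(4.68 × 10^-4) = 7.26 × 10^-1 M

C₀ = 7.3 × 10^-1 M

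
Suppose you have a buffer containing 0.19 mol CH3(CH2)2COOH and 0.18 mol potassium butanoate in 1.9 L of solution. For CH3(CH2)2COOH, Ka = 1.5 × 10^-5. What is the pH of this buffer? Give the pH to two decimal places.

pH = 4.80

pKa = −log(1.5 × 10^-5) = 4.824
Henderson–Hasselbalch: pH = pKa + log([CH3(CH2)2COO-]/[CH3(CH2)2COOH]) = 4.824 + log(0.18/0.19)
pH = 4.824 + (-0.023) = 4.80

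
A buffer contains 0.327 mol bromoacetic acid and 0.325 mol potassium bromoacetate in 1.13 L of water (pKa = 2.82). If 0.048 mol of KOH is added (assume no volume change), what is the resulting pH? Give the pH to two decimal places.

pH = 2.95

After neutralization: n(BrCH2COOH) = 0.279 mol, n(BrCH2COO-) = 0.373 mol.
pH = pKa + log(n_BrCH2COO-/n_BrCH2COOH) = 2.82 + log(0.373/0.279) = 2.82 + (+0.126)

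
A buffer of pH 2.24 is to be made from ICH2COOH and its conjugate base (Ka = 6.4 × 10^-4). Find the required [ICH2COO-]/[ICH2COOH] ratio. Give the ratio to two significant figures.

ratio = 0.11

pKa = -log(6.4 × 10^-4) = 3.194
pH = pKa + log(r) ⇒ log(r) = 2.24 − 3.194 = -0.954
r = [ICH2COO-]/[ICH2COOH] = 10^(-0.954) = 0.111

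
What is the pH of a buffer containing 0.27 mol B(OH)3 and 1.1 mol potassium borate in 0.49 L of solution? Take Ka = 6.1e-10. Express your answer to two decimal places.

pKa = −log(6.1 × 10^-10) = 9.215
Henderson–Hasselbalch: pH = pKa + log([B(OH)4-]/[B(OH)3]) = 9.215 + log(1.1/0.27)
pH = 9.215 + (+0.610) = 9.82

pH = 9.82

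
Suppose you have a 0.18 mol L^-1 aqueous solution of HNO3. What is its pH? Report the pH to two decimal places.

HNO3 is a strong acid and dissociates completely, so [H+] = 0.18 M.
pH = -log(0.18) = 0.74

pH = 0.74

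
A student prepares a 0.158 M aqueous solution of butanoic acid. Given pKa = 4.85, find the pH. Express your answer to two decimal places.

pH = 2.83

CH3(CH2)2COOH ⇌ CH3(CH2)2COO- + H+
Ka = 10^(−4.85) = 1.41 × 10^-5
From the ICE table, Ka = [H+]²/(0.158 − [H+]) = 1.41 × 10^-5.
Neglecting [H+] in the denominator: [H+] = √(1.41 × 10^-5 × 0.158) = 1.49 × 10^-3 M
pH = −log[H+] = −log(1.49 × 10^-3) = 2.83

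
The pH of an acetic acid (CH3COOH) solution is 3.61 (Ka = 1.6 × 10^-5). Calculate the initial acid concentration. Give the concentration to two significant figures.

C₀ = 4.0 × 10^-3 M

[H+] = 10^(-3.61) = 2.45 × 10^-4 M = x
Ka = x²/(C₀ − x) ⇒ C₀ = x + x²/Ka
C₀ = 2.45 × 10^-4 + (2.45 × 10^-4)²/(1.6 × 10^-5) = 4.00 × 10^-3 M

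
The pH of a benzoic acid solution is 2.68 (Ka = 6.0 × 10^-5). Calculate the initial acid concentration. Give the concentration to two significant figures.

C₀ = 7.5 × 10^-2 M

[H+] = 10^(-2.68) = 2.09 × 10^-3 M = x
Ka = x²/(C₀ − x) ⇒ C₀ = x + x²/Ka
C₀ = 2.09 × 10^-3 + (2.09 × 10^-3)²/(6.0 × 10^-5) = 7.49 × 10^-2 M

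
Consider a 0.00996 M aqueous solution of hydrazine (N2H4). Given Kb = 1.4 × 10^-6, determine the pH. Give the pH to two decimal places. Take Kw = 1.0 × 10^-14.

N2H4 + H2O ⇌ N2H5+ + OH-
From the ICE table, Kb = [OH-]²/(0.00996 − [OH-]) = 1.4 × 10^-6.
Since Kb ≪ C₀, [OH-] ≈ √(Kb·C₀) = 1.18 × 10^-4 M.
pOH = −log(1.18 × 10^-4) = 3.93; pH = 14.00 − 3.93 = 10.07

pH = 10.07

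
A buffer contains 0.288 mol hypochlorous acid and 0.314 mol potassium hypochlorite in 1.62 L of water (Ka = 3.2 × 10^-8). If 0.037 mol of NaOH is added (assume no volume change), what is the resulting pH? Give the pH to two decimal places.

OH- converts HOCl to OCl-: HOCl → 0.251 mol, OCl- → 0.351 mol.
pKa = −log(3.2 × 10^-8) = 7.495
pH = pKa + log([A⁻]/[HA]) = 7.495 + log(0.351/0.251) = 7.495 +0.146

pH = 7.64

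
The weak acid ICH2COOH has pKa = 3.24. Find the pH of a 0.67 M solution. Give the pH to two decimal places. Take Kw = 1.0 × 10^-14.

ICH2COOH ⇌ ICH2COO- + H+
Ka = 10^(−3.24) = 5.75 × 10^-4
From the ICE table, Ka = x²/(0.67 − x) = 5.75 × 10^-4.
Since Ka ≪ C₀, x ≈ √(Ka·C₀) = 1.96 × 10^-2 M.
pH = −log[H+] = −log(1.96 × 10^-2) = 1.71

pH = 1.71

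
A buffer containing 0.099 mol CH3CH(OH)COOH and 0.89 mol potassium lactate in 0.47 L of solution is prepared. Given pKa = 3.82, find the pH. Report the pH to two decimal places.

Using pH = pKa + log([base]/[acid]) with [base]/[acid] = 0.89/0.099:
pH = 3.82 + (+0.954) = 4.77

pH = 4.77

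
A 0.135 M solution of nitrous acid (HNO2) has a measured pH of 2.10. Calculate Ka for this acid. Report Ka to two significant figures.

[H+] = 10^(-2.10) = 7.94 × 10^-3 M
At equilibrium [HA] = 0.135 − 7.94 × 10^-3 = 1.27 × 10^-1 M
Ka = [H+][A-]/[HA] = (7.94 × 10^-3)² / 1.27 × 10^-1 = 5.0 × 10^-4

Ka = 5.0 × 10^-4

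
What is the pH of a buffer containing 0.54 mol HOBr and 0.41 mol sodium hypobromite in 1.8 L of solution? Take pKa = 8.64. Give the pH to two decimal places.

pH = 8.52

Using pH = pKa + log([base]/[acid]) with [base]/[acid] = 0.41/0.54:
pH = 8.64 + (-0.120) = 8.52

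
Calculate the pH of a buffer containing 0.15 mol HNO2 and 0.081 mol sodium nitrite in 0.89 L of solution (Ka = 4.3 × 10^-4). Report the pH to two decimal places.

pKa = −log(4.3 × 10^-4) = 3.367
Henderson–Hasselbalch: pH = pKa + log([NO2-]/[HNO2]) = 3.367 + log(0.081/0.15)
pH = 3.367 + (-0.268) = 3.10

pH = 3.10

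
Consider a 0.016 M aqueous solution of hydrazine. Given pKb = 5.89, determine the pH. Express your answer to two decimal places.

N2H4 + H2O ⇌ N2H5+ + OH-
Kb = 10^(−5.89) = 1.29 × 10^-6
From the ICE table, Kb = x²/(0.016 − x) = 1.29 × 10^-6.
Since Kb ≪ C₀, x ≈ √(Kb·C₀) = 1.44 × 10^-4 M.
(x/C₀ = 0.9% < 5%, so the approximation holds.)
pOH = −log(1.44 × 10^-4) = 3.84; pH = 14.00 − 3.84 = 10.16

pH = 10.16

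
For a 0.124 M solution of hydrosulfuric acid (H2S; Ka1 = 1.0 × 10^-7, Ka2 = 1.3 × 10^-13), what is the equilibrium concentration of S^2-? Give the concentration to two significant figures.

1.3 × 10^-13 M

First ionization gives [H+] ≈ [HS-] = 1.11 × 10^-4 M.
Second step: Ka2 = [H+][S^2-]/[HS-] ≈ [S^2-] (since [H+] ≈ [HS-]).
So [S^2-] ≈ Ka2.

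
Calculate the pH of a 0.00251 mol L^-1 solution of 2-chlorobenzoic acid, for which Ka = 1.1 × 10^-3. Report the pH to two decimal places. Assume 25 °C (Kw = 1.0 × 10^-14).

pH = 2.92

ClC6H4COOH ⇌ ClC6H4COO- + H+
From the ICE table, Ka = [H+]²/(0.00251 − [H+]) = 1.1 × 10^-3.
Here C₀/Ka ≈ 2.28, so the small-[H+] approximation fails. Use the quadratic:
[H+] = [−0.0011 + √(0.0011² + 1.1e-05)]/2 = 1.20 × 10^-3 M
pH = −log[H+] = −log(1.20 × 10^-3) = 2.92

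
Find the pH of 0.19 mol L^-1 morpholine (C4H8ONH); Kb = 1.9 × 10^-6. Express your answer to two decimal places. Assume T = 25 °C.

C4H8ONH + H2O ⇌ C4H8ONH2+ + OH-
From the ICE table, Kb = x²/(0.19 − x) = 1.9 × 10^-6.
Assume x ≪ 0.19: x ≈ √(1.9 × 10^-6 × 0.19) = 6.01 × 10^-4 M
(x/C₀ = 0.32% < 5%, so the approximation holds.)
pOH = −log(6.01 × 10^-4) = 3.22; pH = 14.00 − 3.22 = 10.78

pH = 10.78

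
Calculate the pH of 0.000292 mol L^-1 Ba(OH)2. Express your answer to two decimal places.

pH = 10.77

Ba(OH)2 is a strong base (each formula unit releases 2 OH-); [OH-] = 0.000584 M.
pOH = -log(0.000584) = 3.23
pH = 14.00 - 3.23 = 10.77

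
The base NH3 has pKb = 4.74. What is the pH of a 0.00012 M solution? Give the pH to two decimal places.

NH3 + H2O ⇌ NH4+ + OH-
Kb = 10^(−4.74) = 1.82 × 10^-5
Let x = [OH-] at equilibrium. Kb = x²/(0.00012 − x).
x is not negligible relative to C₀; solve x² + 1.82e-05·x − 2.18e-09 = 0.
x = (−Kb + √(Kb² + 4·Kb·C₀))/2 = 3.85 × 10^-5 M
pOH = 4.41, so pH = 14.00 − pOH = 9.59

pH = 9.59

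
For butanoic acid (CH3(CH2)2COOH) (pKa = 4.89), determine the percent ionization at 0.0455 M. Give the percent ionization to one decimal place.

CH3(CH2)2COOH ⇌ CH3(CH2)2COO- + H+; let x = [H+] at equilibrium.
Ka = 10^(−4.89) = 1.29 × 10^-5
x ≈ √(Ka·C₀) = √(1.29 × 10^-5 × 0.0455) = 7.66 × 10^-4 M
% ionization = x/C₀ × 100% = 7.66 × 10^-4/0.0455 × 100% = 1.7%

1.7%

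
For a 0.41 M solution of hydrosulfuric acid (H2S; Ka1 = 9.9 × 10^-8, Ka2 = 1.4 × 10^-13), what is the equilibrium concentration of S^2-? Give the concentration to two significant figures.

1.4 × 10^-13 M

First ionization gives [H+] ≈ [HS-] = 2.01 × 10^-4 M.
Second step: Ka2 = [H+][S^2-]/[HS-] ≈ [S^2-] (since [H+] ≈ [HS-]).
So [S^2-] ≈ Ka2.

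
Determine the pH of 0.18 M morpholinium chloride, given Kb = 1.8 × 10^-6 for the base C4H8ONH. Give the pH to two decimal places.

pH = 4.50

C4H8ONH2+ is the conjugate acid of the weak base C4H8ONH.
Ka = Kw/Kb = 1.0×10^-14 / 1.8 × 10^-6 = 5.56 × 10^-9
Ka = x²/(0.18 − x) = 5.56 × 10^-9
Since Ka ≪ C₀, x ≈ √(Ka·C₀) = 3.16 × 10^-5 M.
pH = −log[H+] = −log(3.16 × 10^-5) = 4.50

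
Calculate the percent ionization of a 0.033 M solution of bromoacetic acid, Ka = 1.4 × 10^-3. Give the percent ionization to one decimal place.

BrCH2COOH ⇌ BrCH2COO- + H+; let x = [H+] at equilibrium.
Ka = x²/(C₀ − x); solving the quadratic gives x = 6.13 × 10^-3 M.
% ionization = x/C₀ × 100% = 6.13 × 10^-3/0.033 × 100% = 18.6%

18.6%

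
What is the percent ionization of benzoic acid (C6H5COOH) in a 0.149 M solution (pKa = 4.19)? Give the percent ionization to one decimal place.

2.1%

C6H5COOH ⇌ C6H5COO- + H+; let x = [H+] at equilibrium.
Ka = 10^(−4.19) = 6.46 × 10^-5
x ≈ √(Ka·C₀) = √(6.46 × 10^-5 × 0.149) = 3.10 × 10^-3 M
% ionization = x/C₀ × 100% = 3.10 × 10^-3/0.149 × 100% = 2.1%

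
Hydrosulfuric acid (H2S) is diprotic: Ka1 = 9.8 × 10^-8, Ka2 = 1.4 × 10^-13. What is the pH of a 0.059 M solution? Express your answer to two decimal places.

pH = 4.12

Ka1 ≫ Ka2, so treat the first dissociation as the only significant source of H+.
Ka1 = x²/(0.059 − x) = 9.8 × 10^-8
x ≈ √(9.8 × 10^-8 × 0.059) = 7.60 × 10^-5 M
pH = −log(7.60 × 10^-5) = 4.12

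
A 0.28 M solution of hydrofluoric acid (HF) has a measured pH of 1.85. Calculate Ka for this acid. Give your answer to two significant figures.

Ka = 7.5 × 10^-4

[H+] = 10^(-1.85) = 1.41 × 10^-2 M
At equilibrium [HA] = 0.28 − 1.41 × 10^-2 = 2.66 × 10^-1 M
Ka = [H+][A-]/[HA] = (1.41 × 10^-2)² / 2.66 × 10^-1 = 7.5 × 10^-4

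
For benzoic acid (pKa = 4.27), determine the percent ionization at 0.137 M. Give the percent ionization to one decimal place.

C6H5COOH ⇌ C6H5COO- + H+; let x = [H+] at equilibrium.
Ka = 10^(−4.27) = 5.37 × 10^-5
x ≈ √(Ka·C₀) = √(5.37 × 10^-5 × 0.137) = 2.71 × 10^-3 M
Fraction ionized = 2.71 × 10^-3 / 0.137 = 0.0198 → 2.0%

2.0%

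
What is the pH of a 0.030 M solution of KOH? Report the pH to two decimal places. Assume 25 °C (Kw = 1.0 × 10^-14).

pH = 12.48

KOH is a strong base; [OH-] = 0.03 M.
pOH = -log(0.03) = 1.52
pH = 14.00 - 1.52 = 12.48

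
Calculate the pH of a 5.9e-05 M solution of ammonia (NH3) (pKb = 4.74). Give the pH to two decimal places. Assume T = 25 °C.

pH = 9.40

NH3 + H2O ⇌ NH4+ + OH-
Kb = 10^(−4.74) = 1.82 × 10^-5
From the ICE table, Kb = [OH-]²/(5.9e-05 − [OH-]) = 1.82 × 10^-5.
The 5% rule fails; solving [OH-]² + Kb·[OH-] − Kb·C₀ = 0 exactly:
[OH-] = [−1.82e-05 + √(1.82e-05² + 4.3e-09)]/2 = 2.49 × 10^-5 M
pOH = −log(2.49 × 10^-5) = 4.60; pH = 14.00 − 4.60 = 9.40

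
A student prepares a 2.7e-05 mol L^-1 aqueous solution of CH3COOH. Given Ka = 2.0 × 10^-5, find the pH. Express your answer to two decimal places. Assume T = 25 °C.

pH = 4.82

CH3COOH ⇌ CH3COO- + H+
From the ICE table, Ka = [H+]²/(2.7e-05 − [H+]) = 2.0 × 10^-5.
Here C₀/Ka ≈ 1.35, so the small-[H+] approximation fails. Use the quadratic:
[H+] = [−2e-05 + √(2e-05² + 2.16e-09)]/2 = 1.53 × 10^-5 M
pH = −log[H+] = −log(1.53 × 10^-5) = 4.82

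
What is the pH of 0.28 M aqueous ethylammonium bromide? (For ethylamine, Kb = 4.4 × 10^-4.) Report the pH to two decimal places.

C2H5NH3+ is the conjugate acid of the weak base C2H5NH2.
Ka = Kw/Kb = 1.0×10^-14 / 4.4 × 10^-4 = 2.27 × 10^-11
Ka = x²/(0.28 − x) = 2.27 × 10^-11
Since Ka ≪ C₀, x ≈ √(Ka·C₀) = 2.52 × 10^-6 M.
pH = −log[H+] = −log(2.52 × 10^-6) = 5.60

pH = 5.60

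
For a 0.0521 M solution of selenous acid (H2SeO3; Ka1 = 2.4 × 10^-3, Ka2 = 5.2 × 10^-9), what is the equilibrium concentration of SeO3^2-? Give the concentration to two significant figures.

5.2 × 10^-9 M

First ionization gives [H+] ≈ [HSeO3-] = 1.00 × 10^-2 M.
Second step: Ka2 = [H+][SeO3^2-]/[HSeO3-] ≈ [SeO3^2-] (since [H+] ≈ [HSeO3-]).
So [SeO3^2-] ≈ Ka2.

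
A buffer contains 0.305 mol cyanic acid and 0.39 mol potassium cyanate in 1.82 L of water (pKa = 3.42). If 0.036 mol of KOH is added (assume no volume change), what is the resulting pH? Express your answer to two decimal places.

pH = 3.62

OH- converts HOCN to OCN-: HOCN → 0.269 mol, OCN- → 0.426 mol.
Henderson–Hasselbalch with mole ratio 0.426/0.269: pH = 3.42 + (+0.200)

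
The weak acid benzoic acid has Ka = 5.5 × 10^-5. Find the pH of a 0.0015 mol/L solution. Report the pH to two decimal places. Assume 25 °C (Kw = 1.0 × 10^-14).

C6H5COOH ⇌ C6H5COO- + H+
Ka = [H+]²/(0.0015 − [H+]) = 5.5 × 10^-5
Here C₀/Ka ≈ 27.3, so the small-[H+] approximation fails. Use the quadratic:
[H+] = [−5.5e-05 + √(5.5e-05² + 3.3e-07)]/2 = 2.61 × 10^-4 M
pH = −log[H+] = −log(2.61 × 10^-4) = 3.58

pH = 3.58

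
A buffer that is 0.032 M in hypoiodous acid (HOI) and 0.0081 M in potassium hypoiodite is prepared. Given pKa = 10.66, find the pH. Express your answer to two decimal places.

Henderson–Hasselbalch: pH = pKa + log([OI-]/[HOI]) = 10.66 + log(0.0081/0.032)
pH = 10.66 + (-0.597) = 10.06

pH = 10.06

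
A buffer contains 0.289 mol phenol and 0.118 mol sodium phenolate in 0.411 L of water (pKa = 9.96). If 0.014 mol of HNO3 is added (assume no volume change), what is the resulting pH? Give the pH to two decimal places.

pH = 9.50

Added H+ converts C6H5O- to C6H5OH: C6H5OH → 0.303 mol, C6H5O- → 0.104 mol.
pH = pKa + log([A⁻]/[HA]) = 9.96 + log(0.104/0.303) = 9.96 -0.464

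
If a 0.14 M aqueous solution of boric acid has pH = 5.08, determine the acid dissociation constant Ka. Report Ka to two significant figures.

Ka = 4.9 × 10^-10

[H+] = 10^(-5.08) = 8.32 × 10^-6 M
At equilibrium [HA] = 0.14 − 8.32 × 10^-6 = 1.40 × 10^-1 M
Ka = [H+][A-]/[HA] = (8.32 × 10^-6)² / 1.40 × 10^-1 = 4.9 × 10^-10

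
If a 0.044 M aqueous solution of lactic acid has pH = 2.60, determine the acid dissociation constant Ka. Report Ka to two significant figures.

[H+] = 10^(-2.60) = 2.51 × 10^-3 M
At equilibrium [HA] = 0.044 − 2.51 × 10^-3 = 4.15 × 10^-2 M
Ka = [H+][A-]/[HA] = (2.51 × 10^-3)² / 4.15 × 10^-2 = 1.5 × 10^-4

Ka = 1.5 × 10^-4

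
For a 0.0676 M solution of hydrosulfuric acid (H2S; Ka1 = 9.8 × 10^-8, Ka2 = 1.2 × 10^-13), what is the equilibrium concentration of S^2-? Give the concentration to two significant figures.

1.2 × 10^-13 M

First ionization gives [H+] ≈ [HS-] = 8.14 × 10^-5 M.
Second step: Ka2 = [H+][S^2-]/[HS-] ≈ [S^2-] (since [H+] ≈ [HS-]).
So [S^2-] ≈ Ka2.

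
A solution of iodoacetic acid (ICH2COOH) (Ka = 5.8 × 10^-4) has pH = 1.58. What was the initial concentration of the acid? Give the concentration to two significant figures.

C₀ = 1.2 M

[H+] = 10^(-1.58) = 2.63 × 10^-2 M = x
Ka = x²/(C₀ − x) ⇒ C₀ = x + x²/Ka
C₀ = 2.63 × 10^-2 + (2.63 × 10^-2)²/(5.8 × 10^-4) = 1.22 M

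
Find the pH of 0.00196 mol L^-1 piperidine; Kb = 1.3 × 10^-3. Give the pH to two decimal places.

pH = 11.03

C5H10NH + H2O ⇌ C5H10NH2+ + OH-
From the ICE table, Kb = x²/(0.00196 − x) = 1.3 × 10^-3.
x is not negligible relative to C₀; solve x² + 0.0013·x − 2.55e-06 = 0.
x = [−0.0013 + √(0.0013² + 1.02e-05)]/2 = 1.07 × 10^-3 M
pOH = −log(1.07 × 10^-3) = 2.97; pH = 14.00 − 2.97 = 11.03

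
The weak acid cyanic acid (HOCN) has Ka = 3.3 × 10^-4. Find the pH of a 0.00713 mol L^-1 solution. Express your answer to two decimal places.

HOCN ⇌ OCN- + H+
Let x = [H+] at equilibrium. Ka = x²/(0.00713 − x).
x is not negligible relative to C₀; solve x² + 0.00033·x − 2.35e-06 = 0.
x = (−Ka + √(Ka² + 4·Ka·C₀))/2 = 1.38 × 10^-3 M
pH = −log(1.38 × 10^-3) = 2.86

pH = 2.86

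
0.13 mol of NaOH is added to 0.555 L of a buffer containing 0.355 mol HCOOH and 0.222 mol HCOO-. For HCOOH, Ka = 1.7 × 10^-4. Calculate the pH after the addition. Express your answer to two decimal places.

OH- converts HCOOH to HCOO-: HCOOH → 0.225 mol, HCOO- → 0.352 mol.
pKa = −log(1.7 × 10^-4) = 3.770
pH = pKa + log([A⁻]/[HA]) = 3.770 + log(0.352/0.225) = 3.770 +0.194

pH = 3.96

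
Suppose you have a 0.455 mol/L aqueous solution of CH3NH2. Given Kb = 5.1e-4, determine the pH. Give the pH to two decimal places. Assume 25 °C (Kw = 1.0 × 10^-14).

CH3NH2 + H2O ⇌ CH3NH3+ + OH-
From the ICE table, Kb = [OH-]²/(0.455 − [OH-]) = 5.1 × 10^-4.
Neglecting [OH-] in the denominator: [OH-] = √(5.1 × 10^-4 × 0.455) = 1.52 × 10^-2 M
Check: 3.3% ionized — well under 5%, approximation valid.
pOH = −log(1.52 × 10^-2) = 1.82; pH = 14.00 − 1.82 = 12.18

pH = 12.18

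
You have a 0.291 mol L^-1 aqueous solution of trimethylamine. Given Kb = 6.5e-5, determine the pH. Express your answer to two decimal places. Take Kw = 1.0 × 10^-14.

(CH3)3N + H2O ⇌ (CH3)3NH+ + OH-
Let x = [OH-] at equilibrium. Kb = x²/(0.291 − x).
Assume x ≪ 0.291: x ≈ √(6.5 × 10^-5 × 0.291) = 4.35 × 10^-3 M
(x/C₀ = 1.5% < 5%, so the approximation holds.)
pOH = −log(4.35 × 10^-3) = 2.36; pH = 14.00 − 2.36 = 11.64

pH = 11.64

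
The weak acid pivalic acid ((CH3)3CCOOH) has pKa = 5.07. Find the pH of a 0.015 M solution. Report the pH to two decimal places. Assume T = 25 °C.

pH = 3.45

(CH3)3CCOOH ⇌ (CH3)3CCOO- + H+
Ka = 10^(−5.07) = 8.51 × 10^-6
Ka = [H+]²/(0.015 − [H+]) = 8.51 × 10^-6
Neglecting [H+] in the denominator: [H+] = √(8.51 × 10^-6 × 0.015) = 3.57 × 10^-4 M
([H+]/C₀ = 2.4% < 5%, so the approximation holds.)
pH = −log[H+] = −log(3.57 × 10^-4) = 3.45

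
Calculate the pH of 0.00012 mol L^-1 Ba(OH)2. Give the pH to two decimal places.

Ba(OH)2 is a strong base (each formula unit releases 2 OH-); [OH-] = 0.00024 M.
pOH = -log(0.00024) = 3.62
pH = 14.00 - 3.62 = 10.38

pH = 10.38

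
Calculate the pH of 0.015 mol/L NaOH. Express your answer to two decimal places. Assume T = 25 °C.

pH = 12.18

NaOH is a strong base; [OH-] = 0.015 M.
pOH = -log(0.015) = 1.82
pH = 14.00 - 1.82 = 12.18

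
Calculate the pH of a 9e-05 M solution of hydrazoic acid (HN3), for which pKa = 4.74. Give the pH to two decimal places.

HN3 ⇌ N3- + H+
Ka = 10^(−4.74) = 1.82 × 10^-5
From the ICE table, Ka = x²/(9e-05 − x) = 1.82 × 10^-5.
The 5% rule fails; solving x² + Ka·x − Ka·C₀ = 0 exactly:
x = [−1.82e-05 + √(1.82e-05² + 6.55e-09)]/2 = 3.24 × 10^-5 M
pH = −log(3.24 × 10^-5) = 4.49

pH = 4.49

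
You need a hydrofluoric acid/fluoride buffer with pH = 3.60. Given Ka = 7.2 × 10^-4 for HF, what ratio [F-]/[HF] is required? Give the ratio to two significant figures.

ratio = 2.9

pKa = -log(7.2 × 10^-4) = 3.143
pH = pKa + log(r) ⇒ log(r) = 3.60 − 3.143 = +0.457
r = [F-]/[HF] = 10^(+0.457) = 2.86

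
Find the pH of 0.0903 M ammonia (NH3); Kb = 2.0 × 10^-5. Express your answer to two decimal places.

NH3 + H2O ⇌ NH4+ + OH-
From the ICE table, Kb = x²/(0.0903 − x) = 2.0 × 10^-5.
Neglecting x in the denominator: x = √(2.0 × 10^-5 × 0.0903) = 1.34 × 10^-3 M
(x/C₀ = 1.5% < 5%, so the approximation holds.)
pOH = 2.87, so pH = 14.00 − pOH = 11.13

pH = 11.13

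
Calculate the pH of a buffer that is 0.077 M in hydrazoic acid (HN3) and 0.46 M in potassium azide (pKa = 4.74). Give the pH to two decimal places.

Henderson–Hasselbalch: pH = pKa + log([N3-]/[HN3]) = 4.74 + log(0.46/0.077)
pH = 4.74 + (+0.776) = 5.52

pH = 5.52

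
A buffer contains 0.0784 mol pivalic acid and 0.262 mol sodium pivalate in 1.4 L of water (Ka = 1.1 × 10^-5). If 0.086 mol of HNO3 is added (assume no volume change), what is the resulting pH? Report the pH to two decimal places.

pH = 4.99

After neutralization: n((CH3)3CCOOH) = 0.164 mol, n((CH3)3CCOO-) = 0.176 mol.
pKa = −log(1.1 × 10^-5) = 4.959
Henderson–Hasselbalch with mole ratio 0.176/0.164: pH = 4.959 + (+0.031)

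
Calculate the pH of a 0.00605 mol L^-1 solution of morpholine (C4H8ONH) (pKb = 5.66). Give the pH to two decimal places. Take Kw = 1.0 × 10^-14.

C4H8ONH + H2O ⇌ C4H8ONH2+ + OH-
Kb = 10^(−5.66) = 2.19 × 10^-6
From the ICE table, Kb = x²/(0.00605 − x) = 2.19 × 10^-6.
Since Kb ≪ C₀, x ≈ √(Kb·C₀) = 1.15 × 10^-4 M.
(x/C₀ = 1.9% < 5%, so the approximation holds.)
pOH = −log(1.15 × 10^-4) = 3.94; pH = 14.00 − 3.94 = 10.06

pH = 10.06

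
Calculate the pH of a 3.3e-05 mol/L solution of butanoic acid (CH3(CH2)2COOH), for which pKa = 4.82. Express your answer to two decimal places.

pH = 4.80

CH3(CH2)2COOH ⇌ CH3(CH2)2COO- + H+
Ka = 10^(−4.82) = 1.51 × 10^-5
From the ICE table, Ka = [H+]²/(3.3e-05 − [H+]) = 1.51 × 10^-5.
The 5% rule fails; solving [H+]² + Ka·[H+] − Ka·C₀ = 0 exactly:
[H+] = (−Ka + √(Ka² + 4·Ka·C₀))/2 = 1.60 × 10^-5 M
pH = −log[H+] = −log(1.60 × 10^-5) = 4.80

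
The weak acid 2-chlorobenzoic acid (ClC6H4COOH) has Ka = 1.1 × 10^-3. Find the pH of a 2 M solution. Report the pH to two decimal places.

ClC6H4COOH ⇌ ClC6H4COO- + H+
Ka = x²/(2 − x) = 1.1 × 10^-3
Assume x ≪ 2: x ≈ √(1.1 × 10^-3 × 2) = 4.69 × 10^-2 M
pH = −log(4.69 × 10^-2) = 1.33

pH = 1.33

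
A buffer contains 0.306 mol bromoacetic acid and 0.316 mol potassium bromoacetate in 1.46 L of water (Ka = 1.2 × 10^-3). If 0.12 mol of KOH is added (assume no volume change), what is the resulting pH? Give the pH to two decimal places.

OH- converts BrCH2COOH to BrCH2COO-: BrCH2COOH → 0.186 mol, BrCH2COO- → 0.436 mol.
pKa = −log(1.2 × 10^-3) = 2.921
pH = pKa + log([A⁻]/[HA]) = 2.921 + log(0.436/0.186) = 2.921 +0.370

pH = 3.29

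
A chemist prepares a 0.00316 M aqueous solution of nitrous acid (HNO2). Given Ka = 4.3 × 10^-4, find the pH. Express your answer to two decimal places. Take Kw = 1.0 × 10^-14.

HNO2 ⇌ NO2- + H+
From the ICE table, Ka = [H+]²/(0.00316 − [H+]) = 4.3 × 10^-4.
Here C₀/Ka ≈ 7.35, so the small-[H+] approximation fails. Use the quadratic:
[H+] = [−0.00043 + √(0.00043² + 5.44e-06)]/2 = 9.70 × 10^-4 M
pH = −log(9.70 × 10^-4) = 3.01

pH = 3.01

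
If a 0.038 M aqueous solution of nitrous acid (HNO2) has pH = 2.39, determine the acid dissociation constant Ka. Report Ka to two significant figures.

Ka = 4.9 × 10^-4

[H+] = 10^(-2.39) = 4.07 × 10^-3 M
At equilibrium [HA] = 0.038 − 4.07 × 10^-3 = 3.39 × 10^-2 M
Ka = [H+][A-]/[HA] = (4.07 × 10^-3)² / 3.39 × 10^-2 = 4.9 × 10^-4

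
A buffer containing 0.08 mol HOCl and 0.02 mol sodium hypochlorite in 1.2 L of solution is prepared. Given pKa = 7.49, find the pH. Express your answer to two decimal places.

pH = 6.89

pH = pKa + log([A⁻]/[HA]) = 7.49 + log(0.02/0.08)
pH = 7.49 + (-0.602) = 6.89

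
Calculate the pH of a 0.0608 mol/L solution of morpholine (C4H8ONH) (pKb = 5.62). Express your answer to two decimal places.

C4H8ONH + H2O ⇌ C4H8ONH2+ + OH-
Kb = 10^(−5.62) = 2.40 × 10^-6
Kb = [OH-]²/(0.0608 − [OH-]) = 2.40 × 10^-6
Neglecting [OH-] in the denominator: [OH-] = √(2.40 × 10^-6 × 0.0608) = 3.82 × 10^-4 M
pOH = 3.42, so pH = 14.00 − pOH = 10.58

pH = 10.58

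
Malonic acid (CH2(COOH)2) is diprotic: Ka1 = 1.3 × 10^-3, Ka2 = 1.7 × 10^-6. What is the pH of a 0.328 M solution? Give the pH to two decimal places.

pH = 1.70

Ka1 ≫ Ka2, so treat the first dissociation as the only significant source of H+.
Ka1 = x²/(0.328 − x) = 1.3 × 10^-3
Solving the quadratic: x = (−Ka1 + √(Ka1² + 4·Ka1·C₀))/2 = 2.00 × 10^-2 M
pH = −log(2.00 × 10^-2) = 1.70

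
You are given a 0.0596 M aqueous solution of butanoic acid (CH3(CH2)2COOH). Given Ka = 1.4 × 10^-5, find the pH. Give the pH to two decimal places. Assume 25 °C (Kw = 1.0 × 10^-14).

CH3(CH2)2COOH ⇌ CH3(CH2)2COO- + H+
Ka = x²/(0.0596 − x) = 1.4 × 10^-5
Since Ka ≪ C₀, x ≈ √(Ka·C₀) = 9.13 × 10^-4 M.
pH = −log(9.13 × 10^-4) = 3.04

pH = 3.04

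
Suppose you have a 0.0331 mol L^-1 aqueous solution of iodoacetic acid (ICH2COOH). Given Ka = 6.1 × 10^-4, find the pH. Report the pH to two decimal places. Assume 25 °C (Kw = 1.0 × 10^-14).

pH = 2.38

ICH2COOH ⇌ ICH2COO- + H+
Ka = [H+]²/(0.0331 − [H+]) = 6.1 × 10^-4
Here C₀/Ka ≈ 54.3, so the small-[H+] approximation fails. Use the quadratic:
[H+] = (−Ka + √(Ka² + 4·Ka·C₀))/2 = 4.20 × 10^-3 M
pH = −log(4.20 × 10^-3) = 2.38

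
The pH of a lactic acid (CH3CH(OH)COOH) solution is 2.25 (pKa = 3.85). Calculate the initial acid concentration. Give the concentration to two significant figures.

C₀ = 2.3 × 10^-1 M

[H+] = 10^(-2.25) = 5.62 × 10^-3 M = x
Ka = 10^(−3.85) = 1.41 × 10^-4
Ka = x²/(C₀ − x) ⇒ C₀ = x + x²/Ka
C₀ = 5.62 × 10^-3 + (5.62 × 10^-3)²/(1.41 × 10^-4) = 2.30 × 10^-1 M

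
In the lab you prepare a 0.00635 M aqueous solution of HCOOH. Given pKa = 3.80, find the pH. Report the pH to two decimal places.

pH = 3.03

HCOOH ⇌ HCOO- + H+
Ka = 10^(−3.80) = 1.58 × 10^-4
Ka = [H+]²/(0.00635 − [H+]) = 1.58 × 10^-4
The 5% rule fails; solving [H+]² + Ka·[H+] − Ka·C₀ = 0 exactly:
[H+] = [−0.000158 + √(0.000158² + 4.01e-06)]/2 = 9.26 × 10^-4 M
pH = −log(9.26 × 10^-4) = 3.03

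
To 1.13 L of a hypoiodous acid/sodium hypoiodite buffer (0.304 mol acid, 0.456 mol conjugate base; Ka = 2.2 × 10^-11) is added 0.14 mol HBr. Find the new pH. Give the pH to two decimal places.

After neutralization: n(HOI) = 0.444 mol, n(OI-) = 0.316 mol.
pKa = −log(2.2 × 10^-11) = 10.658
pH = pKa + log([A⁻]/[HA]) = 10.658 + log(0.316/0.444) = 10.658 -0.148

pH = 10.51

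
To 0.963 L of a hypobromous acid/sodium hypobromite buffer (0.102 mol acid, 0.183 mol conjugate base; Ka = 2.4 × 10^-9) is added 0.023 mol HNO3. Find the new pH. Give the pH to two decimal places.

pH = 8.73

After neutralization: n(HOBr) = 0.125 mol, n(OBr-) = 0.16 mol.
pKa = −log(2.4 × 10^-9) = 8.620
pH = pKa + log([A⁻]/[HA]) = 8.620 + log(0.16/0.125) = 8.620 +0.107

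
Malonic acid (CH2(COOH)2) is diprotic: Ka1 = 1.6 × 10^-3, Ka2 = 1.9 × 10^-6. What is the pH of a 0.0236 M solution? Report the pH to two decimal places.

pH = 2.27

Ka1 ≫ Ka2, so treat the first dissociation as the only significant source of H+.
Ka1 = x²/(0.0236 − x) = 1.6 × 10^-3
Solving the quadratic: x = (−Ka1 + √(Ka1² + 4·Ka1·C₀))/2 = 5.40 × 10^-3 M
pH = −log(5.40 × 10^-3) = 2.27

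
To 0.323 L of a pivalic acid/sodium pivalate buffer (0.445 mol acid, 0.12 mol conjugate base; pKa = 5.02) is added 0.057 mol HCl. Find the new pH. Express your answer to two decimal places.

pH = 4.12

After neutralization: n((CH3)3CCOOH) = 0.502 mol, n((CH3)3CCOO-) = 0.063 mol.
pH = pKa + log([A⁻]/[HA]) = 5.02 + log(0.063/0.502) = 5.02 -0.901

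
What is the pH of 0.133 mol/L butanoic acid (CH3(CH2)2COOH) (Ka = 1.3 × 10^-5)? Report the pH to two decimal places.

CH3(CH2)2COOH ⇌ CH3(CH2)2COO- + H+
From the ICE table, Ka = x²/(0.133 − x) = 1.3 × 10^-5.
Assume x ≪ 0.133: x ≈ √(1.3 × 10^-5 × 0.133) = 1.31 × 10^-3 M
(x/C₀ = 0.99% < 5%, so the approximation holds.)
pH = −log(1.31 × 10^-3) = 2.88

pH = 2.88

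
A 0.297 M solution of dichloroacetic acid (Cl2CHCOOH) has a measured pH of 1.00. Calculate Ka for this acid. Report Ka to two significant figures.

Ka = 5.1 × 10^-2

[H+] = 10^(-1.00) = 1.00 × 10^-1 M
At equilibrium [HA] = 0.297 − 1.00 × 10^-1 = 1.97 × 10^-1 M
Ka = [H+][A-]/[HA] = (1.00 × 10^-1)² / 1.97 × 10^-1 = 5.1 × 10^-2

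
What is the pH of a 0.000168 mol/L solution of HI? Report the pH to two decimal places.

pH = 3.77

HI is a strong acid and dissociates completely, so [H+] = 0.000168 M.
pH = -log(0.000168) = 3.77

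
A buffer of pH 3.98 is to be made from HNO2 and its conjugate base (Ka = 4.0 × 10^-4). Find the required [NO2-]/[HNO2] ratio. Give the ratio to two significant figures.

ratio = 3.8

pKa = -log(4.0 × 10^-4) = 3.398
pH = pKa + log(r) ⇒ log(r) = 3.98 − 3.398 = +0.582
r = [NO2-]/[HNO2] = 10^(+0.582) = 3.82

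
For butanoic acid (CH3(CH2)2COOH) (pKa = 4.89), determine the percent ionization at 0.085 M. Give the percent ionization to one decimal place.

1.2%

CH3(CH2)2COOH ⇌ CH3(CH2)2COO- + H+; let x = [H+] at equilibrium.
Ka = 10^(−4.89) = 1.29 × 10^-5
x ≈ √(Ka·C₀) = √(1.29 × 10^-5 × 0.085) = 1.05 × 10^-3 M
% ionization = x/C₀ × 100% = 1.05 × 10^-3/0.085 × 100% = 1.2%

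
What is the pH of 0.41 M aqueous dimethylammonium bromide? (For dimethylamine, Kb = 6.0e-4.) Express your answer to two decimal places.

pH = 5.58

(CH3)2NH2+ is the conjugate acid of the weak base (CH3)2NH.
Ka = Kw/Kb = 1.0×10^-14 / 6.0 × 10^-4 = 1.67 × 10^-11
Ka = [H+]²/(0.41 − [H+]) = 1.67 × 10^-11
Since Ka ≪ C₀, [H+] ≈ √(Ka·C₀) = 2.62 × 10^-6 M.
pH = −log[H+] = −log(2.62 × 10^-6) = 5.58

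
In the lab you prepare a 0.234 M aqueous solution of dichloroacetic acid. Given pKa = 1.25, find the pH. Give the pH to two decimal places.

pH = 1.05

Cl2CHCOOH ⇌ Cl2CHCOO- + H+
Ka = 10^(−1.25) = 5.62 × 10^-2
Ka = x²/(0.234 − x) = 5.62 × 10^-2
x is not negligible relative to C₀; solve x² + 0.0562·x − 0.0132 = 0.
x = [−0.0562 + √(0.0562² + 0.0526)]/2 = 9.00 × 10^-2 M
pH = −log(9.00 × 10^-2) = 1.05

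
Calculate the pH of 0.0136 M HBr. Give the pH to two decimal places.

HBr is a strong acid and dissociates completely, so [H+] = 0.0136 M.
pH = -log(0.0136) = 1.87

pH = 1.87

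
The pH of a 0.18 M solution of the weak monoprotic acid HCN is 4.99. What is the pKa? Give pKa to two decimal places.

[H+] = 10^(-4.99) = 1.02 × 10^-5 M
At equilibrium [HA] = 0.18 − 1.02 × 10^-5 = 1.80 × 10^-1 M
Ka = [H+][A-]/[HA] = (1.02 × 10^-5)² / 1.80 × 10^-1 = 5.78 × 10^-10
pKa = -log(5.78 × 10^-10) = 9.24

pKa = 9.24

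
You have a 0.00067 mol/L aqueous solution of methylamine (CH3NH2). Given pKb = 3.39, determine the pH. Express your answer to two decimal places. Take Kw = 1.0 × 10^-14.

CH3NH2 + H2O ⇌ CH3NH3+ + OH-
Kb = 10^(−3.39) = 4.07 × 10^-4
From the ICE table, Kb = [OH-]²/(0.00067 − [OH-]) = 4.07 × 10^-4.
[OH-] is not negligible relative to C₀; solve [OH-]² + 0.000407·[OH-] − 2.73e-07 = 0.
[OH-] = (−Kb + √(Kb² + 4·Kb·C₀))/2 = 3.57 × 10^-4 M
pOH = −log(3.57 × 10^-4) = 3.45; pH = 14.00 − 3.45 = 10.55

pH = 10.55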